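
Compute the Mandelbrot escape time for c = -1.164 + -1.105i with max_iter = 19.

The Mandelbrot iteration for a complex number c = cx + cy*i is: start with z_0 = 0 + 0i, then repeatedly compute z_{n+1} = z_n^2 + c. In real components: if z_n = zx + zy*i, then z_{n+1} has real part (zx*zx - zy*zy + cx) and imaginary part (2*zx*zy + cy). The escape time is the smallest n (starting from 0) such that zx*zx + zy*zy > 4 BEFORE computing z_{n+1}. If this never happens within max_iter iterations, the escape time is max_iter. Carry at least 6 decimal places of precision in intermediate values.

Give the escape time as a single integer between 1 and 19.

z_0 = 0 + 0i, c = -1.1640 + -1.1050i
Iter 1: z = -1.1640 + -1.1050i, |z|^2 = 2.5759
Iter 2: z = -1.0301 + 1.4674i, |z|^2 = 3.2145
Iter 3: z = -2.2562 + -4.1283i, |z|^2 = 22.1334
Escaped at iteration 3

Answer: 3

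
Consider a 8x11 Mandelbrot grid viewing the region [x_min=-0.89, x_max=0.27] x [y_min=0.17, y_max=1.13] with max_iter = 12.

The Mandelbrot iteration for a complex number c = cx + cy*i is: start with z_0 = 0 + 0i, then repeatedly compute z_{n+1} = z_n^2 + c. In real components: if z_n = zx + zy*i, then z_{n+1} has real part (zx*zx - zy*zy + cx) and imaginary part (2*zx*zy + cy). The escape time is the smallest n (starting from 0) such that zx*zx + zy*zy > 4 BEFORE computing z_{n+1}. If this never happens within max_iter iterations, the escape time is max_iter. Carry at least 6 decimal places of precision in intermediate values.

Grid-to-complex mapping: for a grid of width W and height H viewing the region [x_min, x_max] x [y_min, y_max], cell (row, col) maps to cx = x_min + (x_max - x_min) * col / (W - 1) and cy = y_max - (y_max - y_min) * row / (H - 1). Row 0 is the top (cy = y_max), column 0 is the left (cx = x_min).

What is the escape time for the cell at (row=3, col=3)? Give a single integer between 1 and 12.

Answer: 6

Derivation:
z_0 = 0 + 0i, c = -0.3929 + 0.8420i
Iter 1: z = -0.3929 + 0.8420i, |z|^2 = 0.8633
Iter 2: z = -0.9475 + 0.1804i, |z|^2 = 0.9303
Iter 3: z = 0.4723 + 0.5001i, |z|^2 = 0.4732
Iter 4: z = -0.4199 + 1.3144i, |z|^2 = 1.9039
Iter 5: z = -1.9442 + -0.2618i, |z|^2 = 3.8485
Iter 6: z = 3.3186 + 1.8598i, |z|^2 = 14.4722
Escaped at iteration 6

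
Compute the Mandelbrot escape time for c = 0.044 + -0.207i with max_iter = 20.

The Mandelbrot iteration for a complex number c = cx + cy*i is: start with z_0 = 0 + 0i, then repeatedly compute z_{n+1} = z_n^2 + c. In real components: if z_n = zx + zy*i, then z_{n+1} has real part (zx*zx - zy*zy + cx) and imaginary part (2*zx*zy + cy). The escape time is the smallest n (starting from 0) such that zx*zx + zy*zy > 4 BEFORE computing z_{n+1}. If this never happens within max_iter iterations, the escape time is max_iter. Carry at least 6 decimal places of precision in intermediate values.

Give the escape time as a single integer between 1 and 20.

Answer: 20

Derivation:
z_0 = 0 + 0i, c = 0.0440 + -0.2070i
Iter 1: z = 0.0440 + -0.2070i, |z|^2 = 0.0448
Iter 2: z = 0.0031 + -0.2252i, |z|^2 = 0.0507
Iter 3: z = -0.0067 + -0.2084i, |z|^2 = 0.0435
Iter 4: z = 0.0006 + -0.2042i, |z|^2 = 0.0417
Iter 5: z = 0.0023 + -0.2073i, |z|^2 = 0.0430
Iter 6: z = 0.0011 + -0.2080i, |z|^2 = 0.0432
Iter 7: z = 0.0008 + -0.2074i, |z|^2 = 0.0430
Iter 8: z = 0.0010 + -0.2073i, |z|^2 = 0.0430
Iter 9: z = 0.0010 + -0.2074i, |z|^2 = 0.0430
Iter 10: z = 0.0010 + -0.2074i, |z|^2 = 0.0430
Iter 11: z = 0.0010 + -0.2074i, |z|^2 = 0.0430
Iter 12: z = 0.0010 + -0.2074i, |z|^2 = 0.0430
Iter 13: z = 0.0010 + -0.2074i, |z|^2 = 0.0430
Iter 14: z = 0.0010 + -0.2074i, |z|^2 = 0.0430
Iter 15: z = 0.0010 + -0.2074i, |z|^2 = 0.0430
Iter 16: z = 0.0010 + -0.2074i, |z|^2 = 0.0430
Iter 17: z = 0.0010 + -0.2074i, |z|^2 = 0.0430
Iter 18: z = 0.0010 + -0.2074i, |z|^2 = 0.0430
Iter 19: z = 0.0010 + -0.2074i, |z|^2 = 0.0430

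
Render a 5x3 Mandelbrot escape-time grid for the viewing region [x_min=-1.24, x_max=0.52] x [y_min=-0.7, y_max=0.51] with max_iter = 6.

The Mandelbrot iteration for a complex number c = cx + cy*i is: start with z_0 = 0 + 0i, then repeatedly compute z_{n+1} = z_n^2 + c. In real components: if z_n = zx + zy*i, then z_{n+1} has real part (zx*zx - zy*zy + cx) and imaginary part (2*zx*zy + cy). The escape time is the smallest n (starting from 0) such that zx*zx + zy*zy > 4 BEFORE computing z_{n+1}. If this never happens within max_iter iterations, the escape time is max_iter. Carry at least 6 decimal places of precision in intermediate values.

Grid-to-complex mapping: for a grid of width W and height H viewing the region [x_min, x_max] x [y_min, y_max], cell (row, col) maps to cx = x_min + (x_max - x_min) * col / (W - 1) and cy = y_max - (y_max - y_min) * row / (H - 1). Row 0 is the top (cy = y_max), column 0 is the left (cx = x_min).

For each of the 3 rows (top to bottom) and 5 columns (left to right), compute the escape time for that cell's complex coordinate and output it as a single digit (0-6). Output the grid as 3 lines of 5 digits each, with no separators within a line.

(row=0, col=0): c = -1.2400 + 0.5100i → escape time 4
(row=0, col=1): c = -0.8000 + 0.5100i → escape time 6
(row=0, col=2): c = -0.3600 + 0.5100i → escape time 6
(row=0, col=3): c = 0.0800 + 0.5100i → escape time 6
(row=0, col=4): c = 0.5200 + 0.5100i → escape time 4
(row=1, col=0): c = -1.2400 + -0.0950i → escape time 6
(row=1, col=1): c = -0.8000 + -0.0950i → escape time 6
(row=1, col=2): c = -0.3600 + -0.0950i → escape time 6
(row=1, col=3): c = 0.0800 + -0.0950i → escape time 6
(row=1, col=4): c = 0.5200 + -0.0950i → escape time 5
(row=2, col=0): c = -1.2400 + -0.7000i → escape time 3
(row=2, col=1): c = -0.8000 + -0.7000i → escape time 4
(row=2, col=2): c = -0.3600 + -0.7000i → escape time 6
(row=2, col=3): c = 0.0800 + -0.7000i → escape time 6
(row=2, col=4): c = 0.5200 + -0.7000i → escape time 3

Answer: 46664
66665
34663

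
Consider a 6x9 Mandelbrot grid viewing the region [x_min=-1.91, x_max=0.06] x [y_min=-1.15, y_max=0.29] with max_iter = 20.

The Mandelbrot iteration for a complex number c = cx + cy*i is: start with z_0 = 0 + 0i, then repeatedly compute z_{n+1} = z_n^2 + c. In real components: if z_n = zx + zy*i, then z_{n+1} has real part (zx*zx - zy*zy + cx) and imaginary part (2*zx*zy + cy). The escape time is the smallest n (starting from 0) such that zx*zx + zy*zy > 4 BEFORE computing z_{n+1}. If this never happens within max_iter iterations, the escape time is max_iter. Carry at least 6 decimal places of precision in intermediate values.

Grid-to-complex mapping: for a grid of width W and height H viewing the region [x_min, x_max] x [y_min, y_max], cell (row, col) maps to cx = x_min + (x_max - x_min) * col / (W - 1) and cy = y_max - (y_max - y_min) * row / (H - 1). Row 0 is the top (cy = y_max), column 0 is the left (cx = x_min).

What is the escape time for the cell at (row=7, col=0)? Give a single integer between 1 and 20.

Answer: 1

Derivation:
z_0 = 0 + 0i, c = -1.9100 + -0.9700i
Iter 1: z = -1.9100 + -0.9700i, |z|^2 = 4.5890
Escaped at iteration 1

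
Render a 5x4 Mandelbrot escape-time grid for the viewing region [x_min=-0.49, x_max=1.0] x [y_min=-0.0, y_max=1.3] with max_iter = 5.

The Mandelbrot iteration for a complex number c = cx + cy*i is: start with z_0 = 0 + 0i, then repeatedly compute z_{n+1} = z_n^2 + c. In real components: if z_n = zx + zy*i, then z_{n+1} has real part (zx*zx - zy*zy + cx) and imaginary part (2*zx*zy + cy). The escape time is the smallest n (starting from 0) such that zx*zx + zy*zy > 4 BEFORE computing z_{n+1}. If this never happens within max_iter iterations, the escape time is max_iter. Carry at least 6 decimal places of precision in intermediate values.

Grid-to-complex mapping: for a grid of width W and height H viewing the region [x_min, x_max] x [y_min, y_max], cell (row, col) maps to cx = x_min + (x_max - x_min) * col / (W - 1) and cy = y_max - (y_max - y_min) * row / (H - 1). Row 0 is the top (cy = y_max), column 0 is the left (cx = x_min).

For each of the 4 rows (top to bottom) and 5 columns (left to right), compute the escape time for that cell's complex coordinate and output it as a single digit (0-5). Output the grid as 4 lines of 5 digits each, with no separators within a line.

(row=0, col=0): c = -0.4900 + 1.3000i → escape time 3
(row=0, col=1): c = -0.1175 + 1.3000i → escape time 2
(row=0, col=2): c = 0.2550 + 1.3000i → escape time 2
(row=0, col=3): c = 0.6275 + 1.3000i → escape time 2
(row=0, col=4): c = 1.0000 + 1.3000i → escape time 2
(row=1, col=0): c = -0.4900 + 0.8667i → escape time 5
(row=1, col=1): c = -0.1175 + 0.8667i → escape time 5
(row=1, col=2): c = 0.2550 + 0.8667i → escape time 4
(row=1, col=3): c = 0.6275 + 0.8667i → escape time 3
(row=1, col=4): c = 1.0000 + 0.8667i → escape time 2
(row=2, col=0): c = -0.4900 + 0.4333i → escape time 5
(row=2, col=1): c = -0.1175 + 0.4333i → escape time 5
(row=2, col=2): c = 0.2550 + 0.4333i → escape time 5
(row=2, col=3): c = 0.6275 + 0.4333i → escape time 3
(row=2, col=4): c = 1.0000 + 0.4333i → escape time 2
(row=3, col=0): c = -0.4900 + 0.0000i → escape time 5
(row=3, col=1): c = -0.1175 + 0.0000i → escape time 5
(row=3, col=2): c = 0.2550 + 0.0000i → escape time 5
(row=3, col=3): c = 0.6275 + 0.0000i → escape time 4
(row=3, col=4): c = 1.0000 + 0.0000i → escape time 3

Answer: 32222
55432
55532
55543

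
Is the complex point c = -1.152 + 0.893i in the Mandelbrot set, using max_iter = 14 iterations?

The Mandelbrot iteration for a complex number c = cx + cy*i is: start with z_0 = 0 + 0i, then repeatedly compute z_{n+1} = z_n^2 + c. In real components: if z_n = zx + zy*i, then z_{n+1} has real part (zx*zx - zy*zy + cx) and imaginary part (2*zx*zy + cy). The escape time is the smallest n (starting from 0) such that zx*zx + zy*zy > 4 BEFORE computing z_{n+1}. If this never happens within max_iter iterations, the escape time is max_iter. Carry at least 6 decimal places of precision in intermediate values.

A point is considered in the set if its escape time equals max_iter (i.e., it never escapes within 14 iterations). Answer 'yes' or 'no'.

z_0 = 0 + 0i, c = -1.1520 + 0.8930i
Iter 1: z = -1.1520 + 0.8930i, |z|^2 = 2.1246
Iter 2: z = -0.6223 + -1.1645i, |z|^2 = 1.7433
Iter 3: z = -2.1207 + 2.3424i, |z|^2 = 9.9842
Escaped at iteration 3

Answer: no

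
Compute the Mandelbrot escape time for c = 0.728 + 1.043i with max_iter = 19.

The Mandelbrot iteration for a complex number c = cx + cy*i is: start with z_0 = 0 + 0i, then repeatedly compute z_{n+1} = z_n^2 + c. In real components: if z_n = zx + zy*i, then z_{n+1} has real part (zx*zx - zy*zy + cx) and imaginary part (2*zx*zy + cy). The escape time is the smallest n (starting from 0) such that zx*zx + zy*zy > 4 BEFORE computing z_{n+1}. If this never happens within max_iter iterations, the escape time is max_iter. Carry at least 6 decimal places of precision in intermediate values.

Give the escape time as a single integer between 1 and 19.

Answer: 2

Derivation:
z_0 = 0 + 0i, c = 0.7280 + 1.0430i
Iter 1: z = 0.7280 + 1.0430i, |z|^2 = 1.6178
Iter 2: z = 0.1701 + 2.5616i, |z|^2 = 6.5908
Escaped at iteration 2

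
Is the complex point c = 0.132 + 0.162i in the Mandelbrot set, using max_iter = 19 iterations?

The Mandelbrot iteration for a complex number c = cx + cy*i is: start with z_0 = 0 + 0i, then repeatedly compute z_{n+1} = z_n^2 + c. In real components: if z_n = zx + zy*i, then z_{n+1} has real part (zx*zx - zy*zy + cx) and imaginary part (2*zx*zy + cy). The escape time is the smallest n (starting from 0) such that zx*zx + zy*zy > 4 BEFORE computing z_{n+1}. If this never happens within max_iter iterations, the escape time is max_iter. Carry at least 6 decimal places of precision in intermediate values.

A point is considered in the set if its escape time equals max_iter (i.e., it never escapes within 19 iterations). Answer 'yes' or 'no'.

z_0 = 0 + 0i, c = 0.1320 + 0.1620i
Iter 1: z = 0.1320 + 0.1620i, |z|^2 = 0.0437
Iter 2: z = 0.1232 + 0.2048i, |z|^2 = 0.0571
Iter 3: z = 0.1052 + 0.2124i, |z|^2 = 0.0562
Iter 4: z = 0.0979 + 0.2067i, |z|^2 = 0.0523
Iter 5: z = 0.0989 + 0.2025i, |z|^2 = 0.0508
Iter 6: z = 0.1008 + 0.2020i, |z|^2 = 0.0510
Iter 7: z = 0.1013 + 0.2027i, |z|^2 = 0.0514
Iter 8: z = 0.1012 + 0.2031i, |z|^2 = 0.0515
Iter 9: z = 0.1010 + 0.2031i, |z|^2 = 0.0514
Iter 10: z = 0.1010 + 0.2030i, |z|^2 = 0.0514
Iter 11: z = 0.1010 + 0.2030i, |z|^2 = 0.0514
Iter 12: z = 0.1010 + 0.2030i, |z|^2 = 0.0514
Iter 13: z = 0.1010 + 0.2030i, |z|^2 = 0.0514
Iter 14: z = 0.1010 + 0.2030i, |z|^2 = 0.0514
Iter 15: z = 0.1010 + 0.2030i, |z|^2 = 0.0514
Iter 16: z = 0.1010 + 0.2030i, |z|^2 = 0.0514
Iter 17: z = 0.1010 + 0.2030i, |z|^2 = 0.0514
Iter 18: z = 0.1010 + 0.2030i, |z|^2 = 0.0514
Did not escape in 19 iterations → in set

Answer: yes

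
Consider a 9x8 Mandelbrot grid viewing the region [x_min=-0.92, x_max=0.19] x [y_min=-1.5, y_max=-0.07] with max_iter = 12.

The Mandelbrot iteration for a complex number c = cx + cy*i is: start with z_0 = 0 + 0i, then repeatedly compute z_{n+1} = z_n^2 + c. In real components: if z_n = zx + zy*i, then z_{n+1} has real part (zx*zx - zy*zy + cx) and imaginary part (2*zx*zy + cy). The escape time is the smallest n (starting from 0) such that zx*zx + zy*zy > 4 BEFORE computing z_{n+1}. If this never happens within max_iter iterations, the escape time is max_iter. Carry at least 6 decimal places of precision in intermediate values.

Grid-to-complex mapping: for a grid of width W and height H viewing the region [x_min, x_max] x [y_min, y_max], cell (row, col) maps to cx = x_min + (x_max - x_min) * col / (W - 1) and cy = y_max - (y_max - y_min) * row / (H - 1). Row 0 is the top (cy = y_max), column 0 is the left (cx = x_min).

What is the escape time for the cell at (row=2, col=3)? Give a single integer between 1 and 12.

Answer: 12

Derivation:
z_0 = 0 + 0i, c = -0.5038 + -0.4786i
Iter 1: z = -0.5038 + -0.4786i, |z|^2 = 0.4828
Iter 2: z = -0.4790 + 0.0036i, |z|^2 = 0.2295
Iter 3: z = -0.2743 + -0.4820i, |z|^2 = 0.3076
Iter 4: z = -0.6608 + -0.2141i, |z|^2 = 0.4826
Iter 5: z = -0.1129 + -0.1956i, |z|^2 = 0.0510
Iter 6: z = -0.5292 + -0.4344i, |z|^2 = 0.4688
Iter 7: z = -0.4124 + -0.0187i, |z|^2 = 0.1704
Iter 8: z = -0.3341 + -0.4631i, |z|^2 = 0.3261
Iter 9: z = -0.6066 + -0.1692i, |z|^2 = 0.3966
Iter 10: z = -0.1644 + -0.2733i, |z|^2 = 0.1017
Iter 11: z = -0.5514 + -0.3887i, |z|^2 = 0.4552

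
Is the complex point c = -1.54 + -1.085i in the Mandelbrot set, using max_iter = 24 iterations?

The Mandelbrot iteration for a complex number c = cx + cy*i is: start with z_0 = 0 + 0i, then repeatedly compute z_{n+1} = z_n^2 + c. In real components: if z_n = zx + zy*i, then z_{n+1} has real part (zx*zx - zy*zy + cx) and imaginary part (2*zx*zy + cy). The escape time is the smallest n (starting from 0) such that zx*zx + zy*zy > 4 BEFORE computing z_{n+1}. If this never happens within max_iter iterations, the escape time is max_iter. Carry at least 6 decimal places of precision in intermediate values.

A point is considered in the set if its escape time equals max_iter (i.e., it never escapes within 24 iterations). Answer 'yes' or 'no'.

Answer: no

Derivation:
z_0 = 0 + 0i, c = -1.5400 + -1.0850i
Iter 1: z = -1.5400 + -1.0850i, |z|^2 = 3.5488
Iter 2: z = -0.3456 + 2.2568i, |z|^2 = 5.2126
Escaped at iteration 2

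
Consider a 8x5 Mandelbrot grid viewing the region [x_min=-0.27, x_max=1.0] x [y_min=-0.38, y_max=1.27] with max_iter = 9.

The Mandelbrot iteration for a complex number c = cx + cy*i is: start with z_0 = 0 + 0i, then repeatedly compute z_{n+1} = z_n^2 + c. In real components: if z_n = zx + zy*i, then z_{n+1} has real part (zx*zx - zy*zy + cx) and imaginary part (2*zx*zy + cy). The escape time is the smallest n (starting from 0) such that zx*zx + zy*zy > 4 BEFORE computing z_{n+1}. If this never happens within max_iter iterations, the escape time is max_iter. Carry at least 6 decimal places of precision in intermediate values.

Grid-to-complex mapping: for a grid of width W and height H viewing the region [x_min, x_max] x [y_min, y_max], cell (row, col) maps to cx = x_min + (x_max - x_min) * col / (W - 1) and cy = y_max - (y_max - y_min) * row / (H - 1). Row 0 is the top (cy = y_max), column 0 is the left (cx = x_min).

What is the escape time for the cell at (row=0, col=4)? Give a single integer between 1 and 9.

Answer: 2

Derivation:
z_0 = 0 + 0i, c = 0.4557 + 1.2700i
Iter 1: z = 0.4557 + 1.2700i, |z|^2 = 1.8206
Iter 2: z = -0.9495 + 2.4275i, |z|^2 = 6.7944
Escaped at iteration 2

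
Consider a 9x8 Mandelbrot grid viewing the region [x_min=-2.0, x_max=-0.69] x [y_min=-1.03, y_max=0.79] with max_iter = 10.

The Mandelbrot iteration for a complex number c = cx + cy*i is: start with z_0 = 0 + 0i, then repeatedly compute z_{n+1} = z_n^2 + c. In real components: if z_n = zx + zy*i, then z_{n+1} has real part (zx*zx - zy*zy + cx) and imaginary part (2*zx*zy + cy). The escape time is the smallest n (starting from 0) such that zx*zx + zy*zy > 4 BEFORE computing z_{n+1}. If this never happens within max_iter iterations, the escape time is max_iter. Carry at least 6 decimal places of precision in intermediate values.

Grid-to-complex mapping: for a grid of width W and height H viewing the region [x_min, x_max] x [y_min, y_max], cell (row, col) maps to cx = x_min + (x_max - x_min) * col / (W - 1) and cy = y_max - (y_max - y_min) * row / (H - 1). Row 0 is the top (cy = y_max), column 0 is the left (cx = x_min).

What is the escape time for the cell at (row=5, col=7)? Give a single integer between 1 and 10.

z_0 = 0 + 0i, c = -0.8538 + -0.5100i
Iter 1: z = -0.8538 + -0.5100i, |z|^2 = 0.9890
Iter 2: z = -0.3850 + 0.3608i, |z|^2 = 0.2784
Iter 3: z = -0.8357 + -0.7878i, |z|^2 = 1.3191
Iter 4: z = -0.7759 + 0.8068i, |z|^2 = 1.2530
Iter 5: z = -0.9027 + -1.7620i, |z|^2 = 3.9196
Iter 6: z = -3.1437 + 2.6711i, |z|^2 = 17.0177
Escaped at iteration 6

Answer: 6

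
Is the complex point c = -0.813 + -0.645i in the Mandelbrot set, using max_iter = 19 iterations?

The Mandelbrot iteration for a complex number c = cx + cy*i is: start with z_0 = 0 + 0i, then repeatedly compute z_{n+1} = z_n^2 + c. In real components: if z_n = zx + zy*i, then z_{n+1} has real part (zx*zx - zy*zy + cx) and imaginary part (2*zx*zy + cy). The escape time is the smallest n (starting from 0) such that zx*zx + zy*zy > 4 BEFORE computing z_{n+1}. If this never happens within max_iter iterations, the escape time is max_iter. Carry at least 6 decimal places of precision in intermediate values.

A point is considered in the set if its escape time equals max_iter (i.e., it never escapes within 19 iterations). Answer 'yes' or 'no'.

Answer: no

Derivation:
z_0 = 0 + 0i, c = -0.8130 + -0.6450i
Iter 1: z = -0.8130 + -0.6450i, |z|^2 = 1.0770
Iter 2: z = -0.5681 + 0.4038i, |z|^2 = 0.4857
Iter 3: z = -0.6533 + -1.1037i, |z|^2 = 1.6451
Iter 4: z = -1.6044 + 0.7972i, |z|^2 = 3.2095
Iter 5: z = 1.1254 + -3.2031i, |z|^2 = 11.5262
Escaped at iteration 5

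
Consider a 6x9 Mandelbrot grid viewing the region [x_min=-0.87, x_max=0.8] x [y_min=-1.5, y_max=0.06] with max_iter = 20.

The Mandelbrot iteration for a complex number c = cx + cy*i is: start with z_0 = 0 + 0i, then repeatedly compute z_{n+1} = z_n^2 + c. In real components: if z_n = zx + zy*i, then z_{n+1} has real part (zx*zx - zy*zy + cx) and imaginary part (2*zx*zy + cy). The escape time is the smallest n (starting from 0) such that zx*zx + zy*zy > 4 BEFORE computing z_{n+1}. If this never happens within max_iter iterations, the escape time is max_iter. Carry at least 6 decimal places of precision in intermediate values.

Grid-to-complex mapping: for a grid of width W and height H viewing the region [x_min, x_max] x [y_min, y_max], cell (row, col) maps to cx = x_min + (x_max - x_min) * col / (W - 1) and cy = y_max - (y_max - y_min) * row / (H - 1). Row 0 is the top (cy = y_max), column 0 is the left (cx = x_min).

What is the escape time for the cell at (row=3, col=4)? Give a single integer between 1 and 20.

z_0 = 0 + 0i, c = 0.4660 + -0.5250i
Iter 1: z = 0.4660 + -0.5250i, |z|^2 = 0.4928
Iter 2: z = 0.4075 + -1.0143i, |z|^2 = 1.1949
Iter 3: z = -0.3967 + -1.3517i, |z|^2 = 1.9845
Iter 4: z = -1.2038 + 0.5475i, |z|^2 = 1.7488
Iter 5: z = 1.6152 + -1.8431i, |z|^2 = 6.0062
Escaped at iteration 5

Answer: 5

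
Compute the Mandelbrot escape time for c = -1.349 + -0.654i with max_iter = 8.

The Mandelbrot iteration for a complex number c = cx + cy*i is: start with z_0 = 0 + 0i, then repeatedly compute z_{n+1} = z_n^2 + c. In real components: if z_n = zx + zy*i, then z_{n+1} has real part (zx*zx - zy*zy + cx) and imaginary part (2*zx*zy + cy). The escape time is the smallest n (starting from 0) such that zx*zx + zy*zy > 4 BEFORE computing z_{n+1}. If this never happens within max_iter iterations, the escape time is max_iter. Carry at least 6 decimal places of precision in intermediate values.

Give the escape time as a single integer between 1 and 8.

Answer: 3

Derivation:
z_0 = 0 + 0i, c = -1.3490 + -0.6540i
Iter 1: z = -1.3490 + -0.6540i, |z|^2 = 2.2475
Iter 2: z = 0.0431 + 1.1105i, |z|^2 = 1.2350
Iter 3: z = -2.5803 + -0.5583i, |z|^2 = 6.9698
Escaped at iteration 3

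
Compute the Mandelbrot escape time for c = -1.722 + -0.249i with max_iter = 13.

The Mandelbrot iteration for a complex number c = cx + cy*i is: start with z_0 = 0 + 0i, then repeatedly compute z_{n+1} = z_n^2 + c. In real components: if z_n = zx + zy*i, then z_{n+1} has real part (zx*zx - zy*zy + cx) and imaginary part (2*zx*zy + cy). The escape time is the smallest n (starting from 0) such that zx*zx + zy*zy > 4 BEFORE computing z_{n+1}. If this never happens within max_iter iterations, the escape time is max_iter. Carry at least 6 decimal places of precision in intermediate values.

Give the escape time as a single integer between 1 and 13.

Answer: 4

Derivation:
z_0 = 0 + 0i, c = -1.7220 + -0.2490i
Iter 1: z = -1.7220 + -0.2490i, |z|^2 = 3.0273
Iter 2: z = 1.1813 + 0.6086i, |z|^2 = 1.7658
Iter 3: z = -0.6969 + 1.1888i, |z|^2 = 1.8988
Iter 4: z = -2.6495 + -1.9059i, |z|^2 = 10.6521
Escaped at iteration 4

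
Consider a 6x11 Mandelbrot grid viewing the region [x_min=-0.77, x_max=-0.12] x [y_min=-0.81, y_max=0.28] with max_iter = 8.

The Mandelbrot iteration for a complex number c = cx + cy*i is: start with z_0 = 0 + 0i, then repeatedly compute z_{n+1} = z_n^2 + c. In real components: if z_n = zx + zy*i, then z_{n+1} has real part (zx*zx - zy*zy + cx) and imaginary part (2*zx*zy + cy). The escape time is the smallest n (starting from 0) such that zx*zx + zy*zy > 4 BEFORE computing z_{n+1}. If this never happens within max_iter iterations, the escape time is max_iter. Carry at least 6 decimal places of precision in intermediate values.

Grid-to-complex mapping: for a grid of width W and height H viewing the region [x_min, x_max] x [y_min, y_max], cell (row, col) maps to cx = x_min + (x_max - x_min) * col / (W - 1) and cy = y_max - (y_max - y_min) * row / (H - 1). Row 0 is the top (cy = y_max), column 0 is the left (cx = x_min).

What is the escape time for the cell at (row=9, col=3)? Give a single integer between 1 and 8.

Answer: 8

Derivation:
z_0 = 0 + 0i, c = -0.3800 + -0.7010i
Iter 1: z = -0.3800 + -0.7010i, |z|^2 = 0.6358
Iter 2: z = -0.7270 + -0.1682i, |z|^2 = 0.5568
Iter 3: z = 0.1202 + -0.4564i, |z|^2 = 0.2227
Iter 4: z = -0.5738 + -0.8107i, |z|^2 = 0.9866
Iter 5: z = -0.7080 + 0.2294i, |z|^2 = 0.5539
Iter 6: z = 0.0686 + -1.0259i, |z|^2 = 1.0572
Iter 7: z = -1.4278 + -0.8418i, |z|^2 = 2.7472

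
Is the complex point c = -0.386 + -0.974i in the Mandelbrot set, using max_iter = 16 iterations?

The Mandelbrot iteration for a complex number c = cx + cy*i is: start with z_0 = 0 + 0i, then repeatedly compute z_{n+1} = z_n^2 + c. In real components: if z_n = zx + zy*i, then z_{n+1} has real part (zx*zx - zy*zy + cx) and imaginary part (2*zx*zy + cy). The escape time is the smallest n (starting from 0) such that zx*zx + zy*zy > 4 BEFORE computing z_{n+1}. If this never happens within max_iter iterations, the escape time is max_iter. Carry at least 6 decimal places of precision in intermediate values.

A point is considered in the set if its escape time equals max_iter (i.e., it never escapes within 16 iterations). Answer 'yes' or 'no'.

Answer: no

Derivation:
z_0 = 0 + 0i, c = -0.3860 + -0.9740i
Iter 1: z = -0.3860 + -0.9740i, |z|^2 = 1.0977
Iter 2: z = -1.1857 + -0.2221i, |z|^2 = 1.4552
Iter 3: z = 0.9705 + -0.4474i, |z|^2 = 1.1421
Iter 4: z = 0.3558 + -1.8424i, |z|^2 = 3.5210
Iter 5: z = -3.6539 + -2.2849i, |z|^2 = 18.5715
Escaped at iteration 5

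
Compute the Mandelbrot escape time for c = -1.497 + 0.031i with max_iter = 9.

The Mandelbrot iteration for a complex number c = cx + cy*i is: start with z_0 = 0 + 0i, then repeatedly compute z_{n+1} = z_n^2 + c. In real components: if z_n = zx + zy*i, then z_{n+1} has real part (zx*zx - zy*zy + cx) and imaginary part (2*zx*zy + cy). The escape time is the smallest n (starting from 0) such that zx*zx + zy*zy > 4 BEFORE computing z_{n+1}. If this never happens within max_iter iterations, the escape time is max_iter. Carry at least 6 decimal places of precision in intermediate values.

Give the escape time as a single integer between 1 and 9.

z_0 = 0 + 0i, c = -1.4970 + 0.0310i
Iter 1: z = -1.4970 + 0.0310i, |z|^2 = 2.2420
Iter 2: z = 0.7430 + -0.0618i, |z|^2 = 0.5559
Iter 3: z = -0.9487 + -0.0609i, |z|^2 = 0.9037
Iter 4: z = -0.6007 + 0.1465i, |z|^2 = 0.3823
Iter 5: z = -1.1577 + -0.1450i, |z|^2 = 1.3612
Iter 6: z = -0.1779 + 0.3667i, |z|^2 = 0.1661
Iter 7: z = -1.5998 + -0.0994i, |z|^2 = 2.5692
Iter 8: z = 1.0525 + 0.3491i, |z|^2 = 1.2296

Answer: 9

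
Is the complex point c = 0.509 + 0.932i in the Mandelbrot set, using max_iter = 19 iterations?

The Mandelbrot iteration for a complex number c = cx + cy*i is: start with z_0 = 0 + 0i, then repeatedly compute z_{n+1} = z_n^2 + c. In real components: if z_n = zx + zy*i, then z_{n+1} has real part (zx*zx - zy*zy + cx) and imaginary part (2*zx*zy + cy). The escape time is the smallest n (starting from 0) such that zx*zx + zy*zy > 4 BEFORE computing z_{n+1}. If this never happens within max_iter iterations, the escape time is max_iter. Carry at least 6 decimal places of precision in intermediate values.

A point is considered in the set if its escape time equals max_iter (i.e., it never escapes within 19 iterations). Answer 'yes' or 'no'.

z_0 = 0 + 0i, c = 0.5090 + 0.9320i
Iter 1: z = 0.5090 + 0.9320i, |z|^2 = 1.1277
Iter 2: z = -0.1005 + 1.8808i, |z|^2 = 3.5474
Iter 3: z = -3.0182 + 0.5538i, |z|^2 = 9.4163
Escaped at iteration 3

Answer: no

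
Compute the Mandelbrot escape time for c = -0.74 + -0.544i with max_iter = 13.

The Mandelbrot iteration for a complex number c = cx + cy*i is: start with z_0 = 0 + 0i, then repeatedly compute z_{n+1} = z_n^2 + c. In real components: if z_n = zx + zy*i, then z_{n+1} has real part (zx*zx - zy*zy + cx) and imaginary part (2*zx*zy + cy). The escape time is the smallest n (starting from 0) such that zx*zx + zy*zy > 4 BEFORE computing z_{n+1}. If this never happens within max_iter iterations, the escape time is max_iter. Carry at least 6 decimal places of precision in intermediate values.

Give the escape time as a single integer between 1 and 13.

z_0 = 0 + 0i, c = -0.7400 + -0.5440i
Iter 1: z = -0.7400 + -0.5440i, |z|^2 = 0.8435
Iter 2: z = -0.4883 + 0.2611i, |z|^2 = 0.3067
Iter 3: z = -0.5697 + -0.7990i, |z|^2 = 0.9630
Iter 4: z = -1.0539 + 0.3664i, |z|^2 = 1.2449
Iter 5: z = 0.2364 + -1.3163i, |z|^2 = 1.7886
Iter 6: z = -2.4169 + -1.1663i, |z|^2 = 7.2017
Escaped at iteration 6

Answer: 6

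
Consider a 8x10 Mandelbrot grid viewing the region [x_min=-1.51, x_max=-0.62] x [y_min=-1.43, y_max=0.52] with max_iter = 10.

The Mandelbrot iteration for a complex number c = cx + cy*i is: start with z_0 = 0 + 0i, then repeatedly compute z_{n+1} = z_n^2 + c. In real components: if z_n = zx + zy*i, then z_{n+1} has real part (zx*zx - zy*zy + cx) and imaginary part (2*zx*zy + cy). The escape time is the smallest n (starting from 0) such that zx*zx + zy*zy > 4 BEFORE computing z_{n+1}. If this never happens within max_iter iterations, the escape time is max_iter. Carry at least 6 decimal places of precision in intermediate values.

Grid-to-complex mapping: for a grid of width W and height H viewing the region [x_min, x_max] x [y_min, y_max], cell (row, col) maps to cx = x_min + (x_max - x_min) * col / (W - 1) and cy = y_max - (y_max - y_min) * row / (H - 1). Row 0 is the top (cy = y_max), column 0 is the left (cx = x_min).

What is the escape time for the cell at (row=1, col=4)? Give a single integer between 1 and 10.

z_0 = 0 + 0i, c = -1.0014 + 0.3033i
Iter 1: z = -1.0014 + 0.3033i, |z|^2 = 1.0949
Iter 2: z = -0.0906 + -0.3042i, |z|^2 = 0.1007
Iter 3: z = -1.0858 + 0.3584i, |z|^2 = 1.3074
Iter 4: z = 0.0490 + -0.4750i, |z|^2 = 0.2281
Iter 5: z = -1.2247 + 0.2568i, |z|^2 = 1.5658
Iter 6: z = 0.4325 + -0.3257i, |z|^2 = 0.2931
Iter 7: z = -0.9205 + 0.0216i, |z|^2 = 0.8477
Iter 8: z = -0.1546 + 0.2635i, |z|^2 = 0.0934
Iter 9: z = -1.0470 + 0.2218i, |z|^2 = 1.1453

Answer: 10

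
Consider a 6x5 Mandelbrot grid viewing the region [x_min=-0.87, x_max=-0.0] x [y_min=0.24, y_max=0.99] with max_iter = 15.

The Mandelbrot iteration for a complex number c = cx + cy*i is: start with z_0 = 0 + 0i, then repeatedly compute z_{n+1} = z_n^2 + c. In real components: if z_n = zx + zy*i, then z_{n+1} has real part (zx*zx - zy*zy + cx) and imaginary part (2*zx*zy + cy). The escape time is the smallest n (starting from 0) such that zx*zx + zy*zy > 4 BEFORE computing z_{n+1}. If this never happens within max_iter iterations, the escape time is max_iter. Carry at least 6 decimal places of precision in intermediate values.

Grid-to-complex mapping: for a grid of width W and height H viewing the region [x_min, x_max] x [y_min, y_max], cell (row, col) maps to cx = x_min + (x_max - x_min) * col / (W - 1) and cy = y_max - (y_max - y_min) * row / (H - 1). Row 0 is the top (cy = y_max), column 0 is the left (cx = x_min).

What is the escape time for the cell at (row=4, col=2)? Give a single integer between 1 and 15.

Answer: 15

Derivation:
z_0 = 0 + 0i, c = -0.5220 + 0.2400i
Iter 1: z = -0.5220 + 0.2400i, |z|^2 = 0.3301
Iter 2: z = -0.3071 + -0.0106i, |z|^2 = 0.0944
Iter 3: z = -0.4278 + 0.2465i, |z|^2 = 0.2438
Iter 4: z = -0.3998 + 0.0291i, |z|^2 = 0.1606
Iter 5: z = -0.3630 + 0.2167i, |z|^2 = 0.1788
Iter 6: z = -0.4372 + 0.0826i, |z|^2 = 0.1979
Iter 7: z = -0.3377 + 0.1677i, |z|^2 = 0.1422
Iter 8: z = -0.4361 + 0.1267i, |z|^2 = 0.2062
Iter 9: z = -0.3479 + 0.1295i, |z|^2 = 0.1378
Iter 10: z = -0.4177 + 0.1499i, |z|^2 = 0.1970
Iter 11: z = -0.3700 + 0.1148i, |z|^2 = 0.1500
Iter 12: z = -0.3983 + 0.1551i, |z|^2 = 0.1827
Iter 13: z = -0.3874 + 0.1165i, |z|^2 = 0.1636
Iter 14: z = -0.3855 + 0.1498i, |z|^2 = 0.1710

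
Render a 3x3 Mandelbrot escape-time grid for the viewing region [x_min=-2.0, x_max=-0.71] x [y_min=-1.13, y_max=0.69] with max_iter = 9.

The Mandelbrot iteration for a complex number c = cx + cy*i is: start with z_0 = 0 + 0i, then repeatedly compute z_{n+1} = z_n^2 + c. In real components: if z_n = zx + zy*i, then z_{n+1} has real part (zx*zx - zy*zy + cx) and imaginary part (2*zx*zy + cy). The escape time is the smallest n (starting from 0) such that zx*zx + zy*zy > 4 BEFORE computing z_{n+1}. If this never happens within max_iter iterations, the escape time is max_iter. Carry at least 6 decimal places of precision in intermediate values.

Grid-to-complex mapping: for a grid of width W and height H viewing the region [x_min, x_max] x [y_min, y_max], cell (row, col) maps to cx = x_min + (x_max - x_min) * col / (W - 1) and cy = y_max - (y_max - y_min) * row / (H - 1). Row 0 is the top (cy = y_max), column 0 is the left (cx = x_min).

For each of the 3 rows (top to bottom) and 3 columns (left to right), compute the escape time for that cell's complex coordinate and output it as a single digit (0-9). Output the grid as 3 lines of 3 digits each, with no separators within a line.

(row=0, col=0): c = -2.0000 + 0.6900i → escape time 1
(row=0, col=1): c = -1.3550 + 0.6900i → escape time 3
(row=0, col=2): c = -0.7100 + 0.6900i → escape time 5
(row=1, col=0): c = -2.0000 + -0.2200i → escape time 1
(row=1, col=1): c = -1.3550 + -0.2200i → escape time 7
(row=1, col=2): c = -0.7100 + -0.2200i → escape time 9
(row=2, col=0): c = -2.0000 + -1.1300i → escape time 1
(row=2, col=1): c = -1.3550 + -1.1300i → escape time 2
(row=2, col=2): c = -0.7100 + -1.1300i → escape time 3

Answer: 135
179
123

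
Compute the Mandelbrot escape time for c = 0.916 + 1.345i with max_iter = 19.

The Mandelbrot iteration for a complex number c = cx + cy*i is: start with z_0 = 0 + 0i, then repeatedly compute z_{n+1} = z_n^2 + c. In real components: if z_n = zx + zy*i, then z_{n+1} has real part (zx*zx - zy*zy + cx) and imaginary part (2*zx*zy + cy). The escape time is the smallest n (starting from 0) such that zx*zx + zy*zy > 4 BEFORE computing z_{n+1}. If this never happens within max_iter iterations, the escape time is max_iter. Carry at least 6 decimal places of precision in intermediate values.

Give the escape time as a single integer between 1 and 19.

z_0 = 0 + 0i, c = 0.9160 + 1.3450i
Iter 1: z = 0.9160 + 1.3450i, |z|^2 = 2.6481
Iter 2: z = -0.0540 + 3.8090i, |z|^2 = 14.5117
Escaped at iteration 2

Answer: 2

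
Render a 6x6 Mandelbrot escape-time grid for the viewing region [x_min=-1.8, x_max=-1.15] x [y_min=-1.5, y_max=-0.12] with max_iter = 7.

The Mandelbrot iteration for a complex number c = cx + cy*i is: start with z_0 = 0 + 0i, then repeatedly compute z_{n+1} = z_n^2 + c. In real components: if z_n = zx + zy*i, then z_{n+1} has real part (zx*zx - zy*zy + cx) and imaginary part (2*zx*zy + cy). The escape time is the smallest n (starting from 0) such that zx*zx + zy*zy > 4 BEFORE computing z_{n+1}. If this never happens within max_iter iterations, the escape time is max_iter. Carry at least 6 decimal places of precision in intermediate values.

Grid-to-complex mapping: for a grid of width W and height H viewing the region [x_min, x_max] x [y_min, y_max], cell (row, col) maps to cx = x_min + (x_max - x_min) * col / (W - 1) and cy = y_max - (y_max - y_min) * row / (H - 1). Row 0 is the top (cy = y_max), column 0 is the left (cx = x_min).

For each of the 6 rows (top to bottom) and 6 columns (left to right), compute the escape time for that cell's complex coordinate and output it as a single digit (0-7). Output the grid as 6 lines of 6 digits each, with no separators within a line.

Answer: 456777
334577
233333
123333
112222
111122

Derivation:
(row=0, col=0): c = -1.8000 + -0.1200i → escape time 4
(row=0, col=1): c = -1.6700 + -0.1200i → escape time 5
(row=0, col=2): c = -1.5400 + -0.1200i → escape time 6
(row=0, col=3): c = -1.4100 + -0.1200i → escape time 7
(row=0, col=4): c = -1.2800 + -0.1200i → escape time 7
(row=0, col=5): c = -1.1500 + -0.1200i → escape time 7
(row=1, col=0): c = -1.8000 + -0.3960i → escape time 3
(row=1, col=1): c = -1.6700 + -0.3960i → escape time 3
(row=1, col=2): c = -1.5400 + -0.3960i → escape time 4
(row=1, col=3): c = -1.4100 + -0.3960i → escape time 5
(row=1, col=4): c = -1.2800 + -0.3960i → escape time 7
(row=1, col=5): c = -1.1500 + -0.3960i → escape time 7
(row=2, col=0): c = -1.8000 + -0.6720i → escape time 2
(row=2, col=1): c = -1.6700 + -0.6720i → escape time 3
(row=2, col=2): c = -1.5400 + -0.6720i → escape time 3
(row=2, col=3): c = -1.4100 + -0.6720i → escape time 3
(row=2, col=4): c = -1.2800 + -0.6720i → escape time 3
(row=2, col=5): c = -1.1500 + -0.6720i → escape time 3
(row=3, col=0): c = -1.8000 + -0.9480i → escape time 1
(row=3, col=1): c = -1.6700 + -0.9480i → escape time 2
(row=3, col=2): c = -1.5400 + -0.9480i → escape time 3
(row=3, col=3): c = -1.4100 + -0.9480i → escape time 3
(row=3, col=4): c = -1.2800 + -0.9480i → escape time 3
(row=3, col=5): c = -1.1500 + -0.9480i → escape time 3
(row=4, col=0): c = -1.8000 + -1.2240i → escape time 1
(row=4, col=1): c = -1.6700 + -1.2240i → escape time 1
(row=4, col=2): c = -1.5400 + -1.2240i → escape time 2
(row=4, col=3): c = -1.4100 + -1.2240i → escape time 2
(row=4, col=4): c = -1.2800 + -1.2240i → escape time 2
(row=4, col=5): c = -1.1500 + -1.2240i → escape time 2
(row=5, col=0): c = -1.8000 + -1.5000i → escape time 1
(row=5, col=1): c = -1.6700 + -1.5000i → escape time 1
(row=5, col=2): c = -1.5400 + -1.5000i → escape time 1
(row=5, col=3): c = -1.4100 + -1.5000i → escape time 1
(row=5, col=4): c = -1.2800 + -1.5000i → escape time 2
(row=5, col=5): c = -1.1500 + -1.5000i → escape time 2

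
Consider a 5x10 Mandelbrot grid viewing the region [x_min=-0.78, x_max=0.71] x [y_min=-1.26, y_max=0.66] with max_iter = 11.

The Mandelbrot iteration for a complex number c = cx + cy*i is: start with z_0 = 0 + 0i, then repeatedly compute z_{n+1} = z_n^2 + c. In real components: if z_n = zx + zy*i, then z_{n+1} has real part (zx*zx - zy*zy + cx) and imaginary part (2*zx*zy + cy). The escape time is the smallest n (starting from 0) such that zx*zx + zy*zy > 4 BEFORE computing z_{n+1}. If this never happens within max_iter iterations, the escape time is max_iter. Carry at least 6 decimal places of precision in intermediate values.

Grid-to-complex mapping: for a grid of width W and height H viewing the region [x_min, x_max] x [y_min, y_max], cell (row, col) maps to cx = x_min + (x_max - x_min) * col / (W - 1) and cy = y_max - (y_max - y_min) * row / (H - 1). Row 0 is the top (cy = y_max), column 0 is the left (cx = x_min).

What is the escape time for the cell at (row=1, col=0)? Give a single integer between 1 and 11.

z_0 = 0 + 0i, c = -0.7800 + 0.4467i
Iter 1: z = -0.7800 + 0.4467i, |z|^2 = 0.8079
Iter 2: z = -0.3711 + -0.2501i, |z|^2 = 0.2003
Iter 3: z = -0.7048 + 0.6323i, |z|^2 = 0.8966
Iter 4: z = -0.6830 + -0.4447i, |z|^2 = 0.6643
Iter 5: z = -0.5112 + 1.0542i, |z|^2 = 1.3726
Iter 6: z = -1.6299 + -0.6312i, |z|^2 = 3.0549
Iter 7: z = 1.4781 + 2.5042i, |z|^2 = 8.4560
Escaped at iteration 7

Answer: 7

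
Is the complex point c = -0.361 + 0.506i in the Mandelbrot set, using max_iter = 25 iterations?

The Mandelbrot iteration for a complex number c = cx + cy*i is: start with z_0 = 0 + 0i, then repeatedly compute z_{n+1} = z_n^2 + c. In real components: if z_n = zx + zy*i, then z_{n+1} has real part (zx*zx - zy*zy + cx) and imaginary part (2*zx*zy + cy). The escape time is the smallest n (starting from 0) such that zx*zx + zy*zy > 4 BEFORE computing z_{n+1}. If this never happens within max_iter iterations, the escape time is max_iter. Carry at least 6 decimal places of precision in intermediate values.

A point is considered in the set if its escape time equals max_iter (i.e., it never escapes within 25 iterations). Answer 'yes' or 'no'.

Answer: yes

Derivation:
z_0 = 0 + 0i, c = -0.3610 + 0.5060i
Iter 1: z = -0.3610 + 0.5060i, |z|^2 = 0.3864
Iter 2: z = -0.4867 + 0.1407i, |z|^2 = 0.2567
Iter 3: z = -0.1439 + 0.3691i, |z|^2 = 0.1569
Iter 4: z = -0.4765 + 0.3998i, |z|^2 = 0.3869
Iter 5: z = -0.2938 + 0.1250i, |z|^2 = 0.1019
Iter 6: z = -0.2903 + 0.4326i, |z|^2 = 0.2714
Iter 7: z = -0.4638 + 0.2548i, |z|^2 = 0.2801
Iter 8: z = -0.2108 + 0.2696i, |z|^2 = 0.1171
Iter 9: z = -0.3892 + 0.3923i, |z|^2 = 0.3054
Iter 10: z = -0.3634 + 0.2006i, |z|^2 = 0.1723
Iter 11: z = -0.2692 + 0.3602i, |z|^2 = 0.2022
Iter 12: z = -0.4183 + 0.3121i, |z|^2 = 0.2724
Iter 13: z = -0.2834 + 0.2449i, |z|^2 = 0.1403
Iter 14: z = -0.3407 + 0.3672i, |z|^2 = 0.2509
Iter 15: z = -0.3798 + 0.2558i, |z|^2 = 0.2097
Iter 16: z = -0.2822 + 0.3117i, |z|^2 = 0.1768
Iter 17: z = -0.3785 + 0.3301i, |z|^2 = 0.2522
Iter 18: z = -0.3267 + 0.2561i, |z|^2 = 0.1723
Iter 19: z = -0.3199 + 0.3386i, |z|^2 = 0.2170
Iter 20: z = -0.3734 + 0.2894i, |z|^2 = 0.2231
Iter 21: z = -0.3053 + 0.2899i, |z|^2 = 0.1773
Iter 22: z = -0.3518 + 0.3289i, |z|^2 = 0.2320
Iter 23: z = -0.3454 + 0.2745i, |z|^2 = 0.1947
Iter 24: z = -0.3171 + 0.3163i, |z|^2 = 0.2006
Did not escape in 25 iterations → in set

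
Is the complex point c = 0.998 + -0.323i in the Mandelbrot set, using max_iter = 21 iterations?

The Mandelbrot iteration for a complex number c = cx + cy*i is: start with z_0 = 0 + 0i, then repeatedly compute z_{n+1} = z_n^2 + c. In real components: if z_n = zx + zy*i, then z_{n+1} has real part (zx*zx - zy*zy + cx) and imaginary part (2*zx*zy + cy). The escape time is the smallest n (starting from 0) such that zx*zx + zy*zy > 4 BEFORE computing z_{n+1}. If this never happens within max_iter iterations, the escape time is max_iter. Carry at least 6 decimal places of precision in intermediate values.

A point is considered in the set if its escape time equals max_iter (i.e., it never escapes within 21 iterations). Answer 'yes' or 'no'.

z_0 = 0 + 0i, c = 0.9980 + -0.3230i
Iter 1: z = 0.9980 + -0.3230i, |z|^2 = 1.1003
Iter 2: z = 1.8897 + -0.9677i, |z|^2 = 4.5073
Escaped at iteration 2

Answer: no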